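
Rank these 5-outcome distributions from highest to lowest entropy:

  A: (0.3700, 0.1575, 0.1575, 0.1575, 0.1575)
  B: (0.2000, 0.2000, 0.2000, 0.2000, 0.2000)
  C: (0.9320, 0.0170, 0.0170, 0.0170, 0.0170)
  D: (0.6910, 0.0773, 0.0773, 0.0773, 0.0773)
B > A > D > C

Key insight: Entropy is maximized by uniform distributions and minimized by concentrated distributions.

Entropies:
  H(A) = 2.2107 bits
  H(B) = 2.3219 bits
  H(C) = 0.4944 bits
  H(D) = 1.5100 bits

Ranking: B > A > D > C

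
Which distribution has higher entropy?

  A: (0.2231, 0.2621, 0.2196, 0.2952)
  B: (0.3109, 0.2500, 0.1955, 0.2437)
A

Both distributions are close to uniform, making this a harder comparison.

H(A) = 1.9891 bits
H(B) = 1.9807 bits

The distribution closer to uniform has higher entropy.
Answer: A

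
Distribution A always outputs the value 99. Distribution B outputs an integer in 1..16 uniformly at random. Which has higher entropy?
B

A is deterministic, so H(A) = 0. B is uniform over 16 outcomes, so H(B) = log₂(16) = 4.000 bits. Any distribution with genuine randomness has higher entropy than a deterministic one.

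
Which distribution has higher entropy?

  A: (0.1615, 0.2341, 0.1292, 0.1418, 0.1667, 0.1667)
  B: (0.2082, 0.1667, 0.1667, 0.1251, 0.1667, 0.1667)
B

Both distributions are close to uniform, making this a harder comparison.

H(A) = 2.5580 bits
H(B) = 2.5699 bits

The distribution closer to uniform has higher entropy.
Answer: B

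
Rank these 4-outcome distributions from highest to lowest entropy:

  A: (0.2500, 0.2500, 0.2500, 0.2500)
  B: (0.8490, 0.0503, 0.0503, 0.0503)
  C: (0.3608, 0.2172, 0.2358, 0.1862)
A > C > B

Key insight: Entropy is maximized by uniform distributions and minimized by concentrated distributions.

- Uniform distributions have maximum entropy log₂(4) = 2.0000 bits
- The more "peaked" or concentrated a distribution, the lower its entropy

Entropies:
  H(A) = 2.0000 bits
  H(B) = 0.8517 bits
  H(C) = 1.9521 bits

Ranking: A > C > B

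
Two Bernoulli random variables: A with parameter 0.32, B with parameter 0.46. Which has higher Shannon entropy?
B

For binary distributions, entropy is maximized at p=0.5 and decreases as p moves toward 0 or 1.

H(A) = H(0.32) = 0.9044 bits
H(B) = H(0.46) = 0.9954 bits

Distribution B (p=0.46) is closer to uniform (p=0.5), so it has higher entropy.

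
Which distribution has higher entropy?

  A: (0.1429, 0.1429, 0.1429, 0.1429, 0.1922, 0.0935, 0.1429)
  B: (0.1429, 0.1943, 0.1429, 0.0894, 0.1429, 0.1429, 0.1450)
A

Both distributions are close to uniform, making this a harder comparison.

H(A) = 2.7822 bits
H(B) = 2.7787 bits

The distribution closer to uniform has higher entropy.
Answer: A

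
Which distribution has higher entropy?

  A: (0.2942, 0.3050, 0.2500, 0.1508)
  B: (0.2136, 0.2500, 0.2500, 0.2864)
B

Both distributions are close to uniform, making this a harder comparison.

H(A) = 1.9534 bits
H(B) = 1.9923 bits

The distribution closer to uniform has higher entropy.
Answer: B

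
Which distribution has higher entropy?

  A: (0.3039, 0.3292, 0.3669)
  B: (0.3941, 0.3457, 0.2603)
A

Both distributions are close to uniform, making this a harder comparison.

H(A) = 1.5806 bits
H(B) = 1.5646 bits

The distribution closer to uniform has higher entropy.
Answer: A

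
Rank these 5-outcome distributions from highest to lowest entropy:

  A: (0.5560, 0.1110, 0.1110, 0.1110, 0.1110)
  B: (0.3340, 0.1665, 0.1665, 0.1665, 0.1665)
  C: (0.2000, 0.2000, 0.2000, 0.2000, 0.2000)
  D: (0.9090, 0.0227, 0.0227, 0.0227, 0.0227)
C > B > A > D

Key insight: Entropy is maximized by uniform distributions and minimized by concentrated distributions.

Entropies:
  H(A) = 1.8789 bits
  H(B) = 2.2510 bits
  H(C) = 2.3219 bits
  H(D) = 0.6218 bits

Ranking: C > B > A > D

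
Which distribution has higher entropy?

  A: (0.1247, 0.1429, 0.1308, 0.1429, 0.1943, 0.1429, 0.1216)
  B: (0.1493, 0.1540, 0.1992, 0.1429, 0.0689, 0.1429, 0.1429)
A

Both distributions are close to uniform, making this a harder comparison.

H(A) = 2.7905 bits
H(B) = 2.7580 bits

The distribution closer to uniform has higher entropy.
Answer: A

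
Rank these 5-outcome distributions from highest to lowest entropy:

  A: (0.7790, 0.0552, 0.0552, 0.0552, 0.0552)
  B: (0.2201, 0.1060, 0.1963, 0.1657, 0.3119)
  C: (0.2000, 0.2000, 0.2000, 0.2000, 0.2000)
C > B > A

Key insight: Entropy is maximized by uniform distributions and minimized by concentrated distributions.

- Uniform distributions have maximum entropy log₂(5) = 2.3219 bits
- The more "peaked" or concentrated a distribution, the lower its entropy

Entropies:
  H(A) = 1.2040 bits
  H(B) = 2.2389 bits
  H(C) = 2.3219 bits

Ranking: C > B > A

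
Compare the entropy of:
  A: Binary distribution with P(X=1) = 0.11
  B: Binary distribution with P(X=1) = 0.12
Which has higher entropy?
B

For binary distributions, entropy is maximized at p=0.5 and decreases as p moves toward 0 or 1.

H(A) = H(0.11) = 0.4999 bits
H(B) = H(0.12) = 0.5294 bits

Distribution B (p=0.12) is closer to uniform (p=0.5), so it has higher entropy.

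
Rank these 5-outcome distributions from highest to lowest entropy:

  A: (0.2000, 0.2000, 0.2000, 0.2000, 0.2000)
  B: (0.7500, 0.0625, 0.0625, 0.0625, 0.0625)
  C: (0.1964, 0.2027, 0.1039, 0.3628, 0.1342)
A > C > B

Key insight: Entropy is maximized by uniform distributions and minimized by concentrated distributions.

- Uniform distributions have maximum entropy log₂(5) = 2.3219 bits
- The more "peaked" or concentrated a distribution, the lower its entropy

Entropies:
  H(A) = 2.3219 bits
  H(B) = 1.3113 bits
  H(C) = 2.1869 bits

Ranking: A > C > B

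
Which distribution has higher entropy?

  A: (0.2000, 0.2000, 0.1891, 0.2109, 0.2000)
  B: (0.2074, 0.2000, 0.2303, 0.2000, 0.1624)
A

Both distributions are close to uniform, making this a harder comparison.

H(A) = 2.3211 bits
H(B) = 2.3131 bits

The distribution closer to uniform has higher entropy.
Answer: A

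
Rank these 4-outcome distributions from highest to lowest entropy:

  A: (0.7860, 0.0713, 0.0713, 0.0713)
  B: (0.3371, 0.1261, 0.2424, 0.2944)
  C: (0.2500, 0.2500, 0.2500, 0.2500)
C > B > A

Key insight: Entropy is maximized by uniform distributions and minimized by concentrated distributions.

- Uniform distributions have maximum entropy log₂(4) = 2.0000 bits
- The more "peaked" or concentrated a distribution, the lower its entropy

Entropies:
  H(A) = 1.0882 bits
  H(B) = 1.9205 bits
  H(C) = 2.0000 bits

Ranking: C > B > A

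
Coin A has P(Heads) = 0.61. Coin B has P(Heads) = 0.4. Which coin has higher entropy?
B

For binary distributions, entropy is maximized at p=0.5 and decreases as p moves toward 0 or 1.

H(A) = H(0.61) = 0.9648 bits
H(B) = H(0.4) = 0.9710 bits

Distribution B (p=0.4) is closer to uniform (p=0.5), so it has higher entropy.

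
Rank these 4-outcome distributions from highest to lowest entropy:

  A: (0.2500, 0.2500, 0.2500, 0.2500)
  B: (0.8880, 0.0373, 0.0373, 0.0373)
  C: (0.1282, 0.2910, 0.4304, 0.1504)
A > C > B

Key insight: Entropy is maximized by uniform distributions and minimized by concentrated distributions.

- Uniform distributions have maximum entropy log₂(4) = 2.0000 bits
- The more "peaked" or concentrated a distribution, the lower its entropy

Entropies:
  H(A) = 2.0000 bits
  H(B) = 0.6834 bits
  H(C) = 1.8327 bits

Ranking: A > C > B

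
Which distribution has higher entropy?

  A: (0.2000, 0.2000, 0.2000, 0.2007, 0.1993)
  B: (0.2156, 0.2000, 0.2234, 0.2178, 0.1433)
A

Both distributions are close to uniform, making this a harder comparison.

H(A) = 2.3219 bits
H(B) = 2.3052 bits

The distribution closer to uniform has higher entropy.
Answer: A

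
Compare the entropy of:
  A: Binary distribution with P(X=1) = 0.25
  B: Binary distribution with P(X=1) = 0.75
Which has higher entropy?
Equal

For binary distributions, entropy is maximized at p=0.5 and decreases as p moves toward 0 or 1.

H(A) = H(0.25) = 0.8113 bits
H(B) = H(0.75) = 0.8113 bits

Both distributions are equally far from uniform (|0.25-0.5| = |0.75-0.5|), so they have the same entropy.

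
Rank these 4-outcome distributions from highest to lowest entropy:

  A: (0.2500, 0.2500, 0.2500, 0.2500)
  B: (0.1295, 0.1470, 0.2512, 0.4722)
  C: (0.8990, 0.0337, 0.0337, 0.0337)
A > B > C

Key insight: Entropy is maximized by uniform distributions and minimized by concentrated distributions.

- Uniform distributions have maximum entropy log₂(4) = 2.0000 bits
- The more "peaked" or concentrated a distribution, the lower its entropy

Entropies:
  H(A) = 2.0000 bits
  H(B) = 1.8004 bits
  H(C) = 0.6322 bits

Ranking: A > B > C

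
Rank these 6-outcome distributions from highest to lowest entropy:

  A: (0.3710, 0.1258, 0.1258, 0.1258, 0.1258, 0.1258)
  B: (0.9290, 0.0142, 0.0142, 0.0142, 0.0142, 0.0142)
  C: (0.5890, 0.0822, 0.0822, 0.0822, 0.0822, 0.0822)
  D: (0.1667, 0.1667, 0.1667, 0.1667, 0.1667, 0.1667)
D > A > C > B

Key insight: Entropy is maximized by uniform distributions and minimized by concentrated distributions.

Entropies:
  H(A) = 2.4119 bits
  H(B) = 0.5345 bits
  H(C) = 1.9313 bits
  H(D) = 2.5850 bits

Ranking: D > A > C > B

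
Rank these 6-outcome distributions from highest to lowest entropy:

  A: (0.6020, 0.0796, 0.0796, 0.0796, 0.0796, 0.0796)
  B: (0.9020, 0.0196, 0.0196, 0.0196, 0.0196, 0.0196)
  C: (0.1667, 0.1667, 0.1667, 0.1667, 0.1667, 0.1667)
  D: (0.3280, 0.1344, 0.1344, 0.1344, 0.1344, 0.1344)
C > D > A > B

Key insight: Entropy is maximized by uniform distributions and minimized by concentrated distributions.

Entropies:
  H(A) = 1.8939 bits
  H(B) = 0.6902 bits
  H(C) = 2.5850 bits
  H(D) = 2.4732 bits

Ranking: C > D > A > B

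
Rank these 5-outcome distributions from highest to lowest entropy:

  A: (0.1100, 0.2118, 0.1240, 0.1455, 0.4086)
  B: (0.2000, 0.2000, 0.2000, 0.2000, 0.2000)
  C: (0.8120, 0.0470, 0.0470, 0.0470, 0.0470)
B > A > C

Key insight: Entropy is maximized by uniform distributions and minimized by concentrated distributions.

- Uniform distributions have maximum entropy log₂(5) = 2.3219 bits
- The more "peaked" or concentrated a distribution, the lower its entropy

Entropies:
  H(A) = 2.1303 bits
  H(B) = 2.3219 bits
  H(C) = 1.0733 bits

Ranking: B > A > C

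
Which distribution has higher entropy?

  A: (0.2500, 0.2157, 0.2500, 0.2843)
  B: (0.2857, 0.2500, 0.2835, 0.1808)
A

Both distributions are close to uniform, making this a harder comparison.

H(A) = 1.9932 bits
H(B) = 1.9781 bits

The distribution closer to uniform has higher entropy.
Answer: A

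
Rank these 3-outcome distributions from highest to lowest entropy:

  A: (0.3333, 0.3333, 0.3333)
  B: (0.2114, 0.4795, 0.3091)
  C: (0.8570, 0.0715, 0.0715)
A > B > C

Key insight: Entropy is maximized by uniform distributions and minimized by concentrated distributions.

- Uniform distributions have maximum entropy log₂(3) = 1.5850 bits
- The more "peaked" or concentrated a distribution, the lower its entropy

Entropies:
  H(A) = 1.5850 bits
  H(B) = 1.5060 bits
  H(C) = 0.7350 bits

Ranking: A > B > C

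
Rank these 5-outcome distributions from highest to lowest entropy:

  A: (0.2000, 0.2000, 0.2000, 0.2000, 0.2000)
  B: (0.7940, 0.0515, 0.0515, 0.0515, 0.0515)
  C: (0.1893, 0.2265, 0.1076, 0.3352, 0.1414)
A > C > B

Key insight: Entropy is maximized by uniform distributions and minimized by concentrated distributions.

- Uniform distributions have maximum entropy log₂(5) = 2.3219 bits
- The more "peaked" or concentrated a distribution, the lower its entropy

Entropies:
  H(A) = 2.3219 bits
  H(B) = 1.1458 bits
  H(C) = 2.2135 bits

Ranking: A > C > B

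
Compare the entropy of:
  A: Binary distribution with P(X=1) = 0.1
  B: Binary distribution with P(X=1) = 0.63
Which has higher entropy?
B

For binary distributions, entropy is maximized at p=0.5 and decreases as p moves toward 0 or 1.

H(A) = H(0.1) = 0.4690 bits
H(B) = H(0.63) = 0.9507 bits

Distribution B (p=0.63) is closer to uniform (p=0.5), so it has higher entropy.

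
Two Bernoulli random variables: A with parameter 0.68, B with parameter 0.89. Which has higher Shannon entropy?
A

For binary distributions, entropy is maximized at p=0.5 and decreases as p moves toward 0 or 1.

H(A) = H(0.68) = 0.9044 bits
H(B) = H(0.89) = 0.4999 bits

Distribution A (p=0.68) is closer to uniform (p=0.5), so it has higher entropy.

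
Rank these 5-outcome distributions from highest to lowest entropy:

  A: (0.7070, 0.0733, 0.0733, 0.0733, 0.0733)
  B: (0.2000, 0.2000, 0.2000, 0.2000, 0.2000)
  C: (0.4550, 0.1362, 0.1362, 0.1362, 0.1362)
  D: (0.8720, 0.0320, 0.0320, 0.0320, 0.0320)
B > C > A > D

Key insight: Entropy is maximized by uniform distributions and minimized by concentrated distributions.

Entropies:
  H(A) = 1.4586 bits
  H(B) = 2.3219 bits
  H(C) = 2.0841 bits
  H(D) = 0.8079 bits

Ranking: B > C > A > D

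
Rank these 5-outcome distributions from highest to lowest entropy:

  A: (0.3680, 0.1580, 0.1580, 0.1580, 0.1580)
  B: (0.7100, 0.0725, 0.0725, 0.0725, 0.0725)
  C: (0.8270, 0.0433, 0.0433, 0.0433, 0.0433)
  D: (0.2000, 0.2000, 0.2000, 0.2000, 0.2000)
D > A > B > C

Key insight: Entropy is maximized by uniform distributions and minimized by concentrated distributions.

Entropies:
  H(A) = 2.2131 bits
  H(B) = 1.4487 bits
  H(C) = 1.0105 bits
  H(D) = 2.3219 bits

Ranking: D > A > B > C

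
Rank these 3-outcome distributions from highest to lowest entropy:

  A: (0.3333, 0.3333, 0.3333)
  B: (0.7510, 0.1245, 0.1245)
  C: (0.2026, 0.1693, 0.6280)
A > C > B

Key insight: Entropy is maximized by uniform distributions and minimized by concentrated distributions.

- Uniform distributions have maximum entropy log₂(3) = 1.5850 bits
- The more "peaked" or concentrated a distribution, the lower its entropy

Entropies:
  H(A) = 1.5850 bits
  H(B) = 1.0587 bits
  H(C) = 1.3220 bits

Ranking: A > C > B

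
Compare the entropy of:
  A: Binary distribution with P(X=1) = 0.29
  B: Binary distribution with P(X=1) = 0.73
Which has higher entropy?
A

For binary distributions, entropy is maximized at p=0.5 and decreases as p moves toward 0 or 1.

H(A) = H(0.29) = 0.8687 bits
H(B) = H(0.73) = 0.8415 bits

Distribution A (p=0.29) is closer to uniform (p=0.5), so it has higher entropy.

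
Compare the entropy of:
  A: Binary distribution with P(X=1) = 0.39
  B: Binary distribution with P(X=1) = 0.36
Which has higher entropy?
A

For binary distributions, entropy is maximized at p=0.5 and decreases as p moves toward 0 or 1.

H(A) = H(0.39) = 0.9648 bits
H(B) = H(0.36) = 0.9427 bits

Distribution A (p=0.39) is closer to uniform (p=0.5), so it has higher entropy.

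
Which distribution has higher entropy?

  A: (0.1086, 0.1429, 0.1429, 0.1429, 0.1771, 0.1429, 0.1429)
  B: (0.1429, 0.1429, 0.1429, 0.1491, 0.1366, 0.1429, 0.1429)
B

Both distributions are close to uniform, making this a harder comparison.

H(A) = 2.7954 bits
H(B) = 2.8070 bits

The distribution closer to uniform has higher entropy.
Answer: B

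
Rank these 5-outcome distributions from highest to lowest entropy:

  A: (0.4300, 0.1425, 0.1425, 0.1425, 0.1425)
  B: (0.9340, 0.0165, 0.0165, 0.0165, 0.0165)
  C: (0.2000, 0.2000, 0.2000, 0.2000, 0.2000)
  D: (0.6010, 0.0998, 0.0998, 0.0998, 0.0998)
C > A > D > B

Key insight: Entropy is maximized by uniform distributions and minimized by concentrated distributions.

Entropies:
  H(A) = 2.1258 bits
  H(B) = 0.4828 bits
  H(C) = 2.3219 bits
  H(D) = 1.7684 bits

Ranking: C > A > D > B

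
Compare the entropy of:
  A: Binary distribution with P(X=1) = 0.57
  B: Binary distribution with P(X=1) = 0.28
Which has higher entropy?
A

For binary distributions, entropy is maximized at p=0.5 and decreases as p moves toward 0 or 1.

H(A) = H(0.57) = 0.9858 bits
H(B) = H(0.28) = 0.8555 bits

Distribution A (p=0.57) is closer to uniform (p=0.5), so it has higher entropy.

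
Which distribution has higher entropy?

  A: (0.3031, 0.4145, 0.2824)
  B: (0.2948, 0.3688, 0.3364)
B

Both distributions are close to uniform, making this a harder comparison.

H(A) = 1.5638 bits
H(B) = 1.5790 bits

The distribution closer to uniform has higher entropy.
Answer: B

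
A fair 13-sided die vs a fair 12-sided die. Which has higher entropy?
13-sided die

Both are uniform distributions; for uniform over n outcomes, H = log₂(n). H(13-sided) = log₂(13) = 3.700 bits and H(12-sided) = log₂(12) = 3.585 bits. More outcomes in a uniform distribution means higher entropy.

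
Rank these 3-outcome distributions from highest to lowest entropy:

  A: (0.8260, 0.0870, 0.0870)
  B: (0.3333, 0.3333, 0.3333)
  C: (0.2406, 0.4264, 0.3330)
B > C > A

Key insight: Entropy is maximized by uniform distributions and minimized by concentrated distributions.

- Uniform distributions have maximum entropy log₂(3) = 1.5850 bits
- The more "peaked" or concentrated a distribution, the lower its entropy

Entropies:
  H(A) = 0.8408 bits
  H(B) = 1.5850 bits
  H(C) = 1.5471 bits

Ranking: B > C > A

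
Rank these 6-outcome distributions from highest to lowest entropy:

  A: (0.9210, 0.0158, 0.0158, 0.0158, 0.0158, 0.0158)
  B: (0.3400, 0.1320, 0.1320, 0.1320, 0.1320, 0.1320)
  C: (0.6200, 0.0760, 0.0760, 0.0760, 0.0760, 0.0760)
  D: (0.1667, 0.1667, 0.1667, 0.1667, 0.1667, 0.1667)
D > B > C > A

Key insight: Entropy is maximized by uniform distributions and minimized by concentrated distributions.

Entropies:
  H(A) = 0.5821 bits
  H(B) = 2.4573 bits
  H(C) = 1.8404 bits
  H(D) = 2.5850 bits

Ranking: D > B > C > A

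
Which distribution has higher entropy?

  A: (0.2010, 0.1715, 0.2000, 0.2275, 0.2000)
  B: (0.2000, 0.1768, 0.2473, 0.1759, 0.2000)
A

Both distributions are close to uniform, making this a harder comparison.

H(A) = 2.3162 bits
H(B) = 2.3102 bits

The distribution closer to uniform has higher entropy.
Answer: A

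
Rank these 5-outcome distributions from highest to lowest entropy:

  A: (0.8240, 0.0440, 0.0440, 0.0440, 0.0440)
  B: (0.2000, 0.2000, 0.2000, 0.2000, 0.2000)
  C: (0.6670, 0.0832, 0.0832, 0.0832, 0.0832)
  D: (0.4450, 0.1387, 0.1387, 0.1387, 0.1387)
B > D > C > A

Key insight: Entropy is maximized by uniform distributions and minimized by concentrated distributions.

Entropies:
  H(A) = 1.0232 bits
  H(B) = 2.3219 bits
  H(C) = 1.5840 bits
  H(D) = 2.1013 bits

Ranking: B > D > C > A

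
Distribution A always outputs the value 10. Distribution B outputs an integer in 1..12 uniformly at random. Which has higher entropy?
B

A is deterministic, so H(A) = 0. B is uniform over 12 outcomes, so H(B) = log₂(12) = 3.585 bits. Any distribution with genuine randomness has higher entropy than a deterministic one.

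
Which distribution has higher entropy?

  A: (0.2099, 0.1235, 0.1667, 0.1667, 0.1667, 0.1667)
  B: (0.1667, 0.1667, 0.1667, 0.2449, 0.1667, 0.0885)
A

Both distributions are close to uniform, making this a harder comparison.

H(A) = 2.5686 bits
H(B) = 2.5299 bits

The distribution closer to uniform has higher entropy.
Answer: A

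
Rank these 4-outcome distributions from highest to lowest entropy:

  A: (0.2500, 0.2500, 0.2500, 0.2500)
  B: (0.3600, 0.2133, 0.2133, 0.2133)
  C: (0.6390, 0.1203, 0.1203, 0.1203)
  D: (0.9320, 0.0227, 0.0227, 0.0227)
A > B > C > D

Key insight: Entropy is maximized by uniform distributions and minimized by concentrated distributions.

Entropies:
  H(A) = 2.0000 bits
  H(B) = 1.9571 bits
  H(C) = 1.5157 bits
  H(D) = 0.4662 bits

Ranking: A > B > C > D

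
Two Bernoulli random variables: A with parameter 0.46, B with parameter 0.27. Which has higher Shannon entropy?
A

For binary distributions, entropy is maximized at p=0.5 and decreases as p moves toward 0 or 1.

H(A) = H(0.46) = 0.9954 bits
H(B) = H(0.27) = 0.8415 bits

Distribution A (p=0.46) is closer to uniform (p=0.5), so it has higher entropy.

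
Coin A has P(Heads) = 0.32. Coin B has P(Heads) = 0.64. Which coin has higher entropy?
B

For binary distributions, entropy is maximized at p=0.5 and decreases as p moves toward 0 or 1.

H(A) = H(0.32) = 0.9044 bits
H(B) = H(0.64) = 0.9427 bits

Distribution B (p=0.64) is closer to uniform (p=0.5), so it has higher entropy.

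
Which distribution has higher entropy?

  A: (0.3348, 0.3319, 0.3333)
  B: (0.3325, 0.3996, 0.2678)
A

Both distributions are close to uniform, making this a harder comparison.

H(A) = 1.5850 bits
H(B) = 1.5661 bits

The distribution closer to uniform has higher entropy.
Answer: A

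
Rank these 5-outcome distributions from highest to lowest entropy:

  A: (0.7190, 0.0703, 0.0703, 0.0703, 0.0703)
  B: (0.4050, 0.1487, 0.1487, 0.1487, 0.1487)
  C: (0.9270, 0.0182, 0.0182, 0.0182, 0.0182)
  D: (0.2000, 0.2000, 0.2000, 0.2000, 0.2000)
D > B > A > C

Key insight: Entropy is maximized by uniform distributions and minimized by concentrated distributions.

Entropies:
  H(A) = 1.4188 bits
  H(B) = 2.1638 bits
  H(C) = 0.5230 bits
  H(D) = 2.3219 bits

Ranking: D > B > A > C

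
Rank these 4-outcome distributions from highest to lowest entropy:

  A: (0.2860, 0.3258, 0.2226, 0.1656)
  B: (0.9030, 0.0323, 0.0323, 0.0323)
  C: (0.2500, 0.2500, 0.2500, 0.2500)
C > A > B

Key insight: Entropy is maximized by uniform distributions and minimized by concentrated distributions.

- Uniform distributions have maximum entropy log₂(4) = 2.0000 bits
- The more "peaked" or concentrated a distribution, the lower its entropy

Entropies:
  H(A) = 1.9557 bits
  H(B) = 0.6132 bits
  H(C) = 2.0000 bits

Ranking: C > A > B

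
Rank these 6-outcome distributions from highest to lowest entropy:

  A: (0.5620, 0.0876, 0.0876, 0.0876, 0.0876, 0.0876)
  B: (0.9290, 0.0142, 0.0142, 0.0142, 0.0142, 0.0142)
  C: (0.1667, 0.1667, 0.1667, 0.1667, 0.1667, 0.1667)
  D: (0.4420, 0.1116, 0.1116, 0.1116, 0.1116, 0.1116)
C > D > A > B

Key insight: Entropy is maximized by uniform distributions and minimized by concentrated distributions.

Entropies:
  H(A) = 2.0059 bits
  H(B) = 0.5345 bits
  H(C) = 2.5850 bits
  H(D) = 2.2859 bits

Ranking: C > D > A > B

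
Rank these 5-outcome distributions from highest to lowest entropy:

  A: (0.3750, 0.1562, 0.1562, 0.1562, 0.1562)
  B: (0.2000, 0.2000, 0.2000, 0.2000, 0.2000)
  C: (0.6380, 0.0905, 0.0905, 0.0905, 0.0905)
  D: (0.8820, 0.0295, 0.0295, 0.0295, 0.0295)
B > A > C > D

Key insight: Entropy is maximized by uniform distributions and minimized by concentrated distributions.

Entropies:
  H(A) = 2.2044 bits
  H(B) = 2.3219 bits
  H(C) = 1.6683 bits
  H(D) = 0.7596 bits

Ranking: B > A > C > D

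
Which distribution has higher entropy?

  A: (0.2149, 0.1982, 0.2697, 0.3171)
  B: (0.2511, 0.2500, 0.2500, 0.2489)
B

Both distributions are close to uniform, making this a harder comparison.

H(A) = 1.9749 bits
H(B) = 2.0000 bits

The distribution closer to uniform has higher entropy.
Answer: B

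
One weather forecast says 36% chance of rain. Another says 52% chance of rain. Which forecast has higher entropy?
52% forecast

Treat each forecast as a Bernoulli distribution. Binary entropy is maximized at p=0.5 and falls off symmetrically toward 0 or 1. The 52% forecast is closer to 50%, so it is more uncertain. H(36%) ≈ 0.943 bits, H(52%) ≈ 0.999 bits.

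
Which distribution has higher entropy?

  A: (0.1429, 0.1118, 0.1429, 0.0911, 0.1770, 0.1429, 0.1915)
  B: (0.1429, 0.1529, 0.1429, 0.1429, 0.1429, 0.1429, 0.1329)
B

Both distributions are close to uniform, making this a harder comparison.

H(A) = 2.7703 bits
H(B) = 2.8063 bits

The distribution closer to uniform has higher entropy.
Answer: B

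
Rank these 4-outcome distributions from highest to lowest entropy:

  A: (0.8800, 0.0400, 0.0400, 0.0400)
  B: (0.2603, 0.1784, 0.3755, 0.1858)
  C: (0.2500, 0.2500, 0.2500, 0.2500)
C > B > A

Key insight: Entropy is maximized by uniform distributions and minimized by concentrated distributions.

- Uniform distributions have maximum entropy log₂(4) = 2.0000 bits
- The more "peaked" or concentrated a distribution, the lower its entropy

Entropies:
  H(A) = 0.7196 bits
  H(B) = 1.9308 bits
  H(C) = 2.0000 bits

Ranking: C > B > A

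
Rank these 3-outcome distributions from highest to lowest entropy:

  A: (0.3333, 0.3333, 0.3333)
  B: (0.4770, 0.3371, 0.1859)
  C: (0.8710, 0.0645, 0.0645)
A > B > C

Key insight: Entropy is maximized by uniform distributions and minimized by concentrated distributions.

- Uniform distributions have maximum entropy log₂(3) = 1.5850 bits
- The more "peaked" or concentrated a distribution, the lower its entropy

Entropies:
  H(A) = 1.5850 bits
  H(B) = 1.4895 bits
  H(C) = 0.6837 bits

Ranking: A > B > C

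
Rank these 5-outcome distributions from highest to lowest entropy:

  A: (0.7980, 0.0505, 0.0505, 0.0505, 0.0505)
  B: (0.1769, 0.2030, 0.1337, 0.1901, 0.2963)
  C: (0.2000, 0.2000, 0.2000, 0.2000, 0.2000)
C > B > A

Key insight: Entropy is maximized by uniform distributions and minimized by concentrated distributions.

- Uniform distributions have maximum entropy log₂(5) = 2.3219 bits
- The more "peaked" or concentrated a distribution, the lower its entropy

Entropies:
  H(A) = 1.1299 bits
  H(B) = 2.2725 bits
  H(C) = 2.3219 bits

Ranking: C > B > A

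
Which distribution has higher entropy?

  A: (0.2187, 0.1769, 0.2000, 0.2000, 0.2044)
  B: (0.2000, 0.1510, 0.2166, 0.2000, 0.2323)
A

Both distributions are close to uniform, making this a harder comparison.

H(A) = 2.3186 bits
H(B) = 2.3079 bits

The distribution closer to uniform has higher entropy.
Answer: A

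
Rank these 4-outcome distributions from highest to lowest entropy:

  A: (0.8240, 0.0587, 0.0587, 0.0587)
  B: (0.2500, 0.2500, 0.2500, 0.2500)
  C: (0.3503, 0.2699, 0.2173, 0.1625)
B > C > A

Key insight: Entropy is maximized by uniform distributions and minimized by concentrated distributions.

- Uniform distributions have maximum entropy log₂(4) = 2.0000 bits
- The more "peaked" or concentrated a distribution, the lower its entropy

Entropies:
  H(A) = 0.9502 bits
  H(B) = 2.0000 bits
  H(C) = 1.9446 bits

Ranking: B > C > A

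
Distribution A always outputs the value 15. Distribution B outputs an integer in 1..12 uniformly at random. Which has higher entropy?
B

A is deterministic, so H(A) = 0. B is uniform over 12 outcomes, so H(B) = log₂(12) = 3.585 bits. Any distribution with genuine randomness has higher entropy than a deterministic one.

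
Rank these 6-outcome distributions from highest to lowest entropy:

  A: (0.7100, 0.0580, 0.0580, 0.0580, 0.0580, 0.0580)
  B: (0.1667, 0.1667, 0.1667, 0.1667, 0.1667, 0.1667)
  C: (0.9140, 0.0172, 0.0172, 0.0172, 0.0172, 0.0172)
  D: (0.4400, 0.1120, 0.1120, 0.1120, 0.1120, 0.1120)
B > D > A > C

Key insight: Entropy is maximized by uniform distributions and minimized by concentrated distributions.

Entropies:
  H(A) = 1.5421 bits
  H(B) = 2.5850 bits
  H(C) = 0.6227 bits
  H(D) = 2.2899 bits

Ranking: B > D > A > C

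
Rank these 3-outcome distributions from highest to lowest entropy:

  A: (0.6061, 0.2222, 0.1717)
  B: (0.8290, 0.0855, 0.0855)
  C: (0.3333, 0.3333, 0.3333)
C > A > B

Key insight: Entropy is maximized by uniform distributions and minimized by concentrated distributions.

- Uniform distributions have maximum entropy log₂(3) = 1.5850 bits
- The more "peaked" or concentrated a distribution, the lower its entropy

Entropies:
  H(A) = 1.3565 bits
  H(B) = 0.8310 bits
  H(C) = 1.5850 bits

Ranking: C > A > B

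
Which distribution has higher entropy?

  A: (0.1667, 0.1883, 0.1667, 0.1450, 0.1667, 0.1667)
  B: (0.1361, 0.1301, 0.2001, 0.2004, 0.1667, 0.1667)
A

Both distributions are close to uniform, making this a harder comparison.

H(A) = 2.5809 bits
H(B) = 2.5652 bits

The distribution closer to uniform has higher entropy.
Answer: A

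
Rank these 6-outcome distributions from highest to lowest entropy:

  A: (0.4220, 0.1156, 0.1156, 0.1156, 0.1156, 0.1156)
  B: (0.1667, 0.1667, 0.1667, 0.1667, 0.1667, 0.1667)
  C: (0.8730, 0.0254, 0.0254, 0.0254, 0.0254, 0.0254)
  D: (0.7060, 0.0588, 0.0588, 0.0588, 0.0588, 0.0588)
B > A > D > C

Key insight: Entropy is maximized by uniform distributions and minimized by concentrated distributions.

Entropies:
  H(A) = 2.3244 bits
  H(B) = 2.5850 bits
  H(C) = 0.8440 bits
  H(D) = 1.5565 bits

Ranking: B > A > D > C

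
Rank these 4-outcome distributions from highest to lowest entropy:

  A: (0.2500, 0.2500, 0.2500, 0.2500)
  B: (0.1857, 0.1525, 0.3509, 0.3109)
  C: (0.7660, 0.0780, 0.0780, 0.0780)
A > B > C

Key insight: Entropy is maximized by uniform distributions and minimized by concentrated distributions.

- Uniform distributions have maximum entropy log₂(4) = 2.0000 bits
- The more "peaked" or concentrated a distribution, the lower its entropy

Entropies:
  H(A) = 2.0000 bits
  H(B) = 1.9190 bits
  H(C) = 1.1558 bits

Ranking: A > B > C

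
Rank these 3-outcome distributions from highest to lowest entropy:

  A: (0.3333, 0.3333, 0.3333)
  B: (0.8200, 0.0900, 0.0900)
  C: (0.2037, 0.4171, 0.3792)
A > C > B

Key insight: Entropy is maximized by uniform distributions and minimized by concentrated distributions.

- Uniform distributions have maximum entropy log₂(3) = 1.5850 bits
- The more "peaked" or concentrated a distribution, the lower its entropy

Entropies:
  H(A) = 1.5850 bits
  H(B) = 0.8601 bits
  H(C) = 1.5242 bits

Ranking: A > C > B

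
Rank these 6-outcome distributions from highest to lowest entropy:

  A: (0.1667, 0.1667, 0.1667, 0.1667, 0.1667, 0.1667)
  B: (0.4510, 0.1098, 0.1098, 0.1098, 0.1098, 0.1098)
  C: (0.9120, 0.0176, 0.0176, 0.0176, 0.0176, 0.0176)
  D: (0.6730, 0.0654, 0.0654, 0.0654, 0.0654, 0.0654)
A > B > D > C

Key insight: Entropy is maximized by uniform distributions and minimized by concentrated distributions.

Entropies:
  H(A) = 2.5850 bits
  H(B) = 2.2678 bits
  H(C) = 0.6341 bits
  H(D) = 1.6711 bits

Ranking: A > B > D > C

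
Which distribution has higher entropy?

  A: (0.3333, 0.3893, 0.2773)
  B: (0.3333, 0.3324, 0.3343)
B

Both distributions are close to uniform, making this a harder comparison.

H(A) = 1.5713 bits
H(B) = 1.5850 bits

The distribution closer to uniform has higher entropy.
Answer: B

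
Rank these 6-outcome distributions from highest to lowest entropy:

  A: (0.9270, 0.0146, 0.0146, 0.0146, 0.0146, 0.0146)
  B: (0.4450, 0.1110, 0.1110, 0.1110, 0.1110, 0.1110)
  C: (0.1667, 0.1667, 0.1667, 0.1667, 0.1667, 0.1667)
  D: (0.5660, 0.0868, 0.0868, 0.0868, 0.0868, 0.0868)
C > B > D > A

Key insight: Entropy is maximized by uniform distributions and minimized by concentrated distributions.

Entropies:
  H(A) = 0.5465 bits
  H(B) = 2.2799 bits
  H(C) = 2.5850 bits
  H(D) = 1.9951 bits

Ranking: C > B > D > A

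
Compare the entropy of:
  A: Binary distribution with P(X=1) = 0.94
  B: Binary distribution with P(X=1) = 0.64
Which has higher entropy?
B

For binary distributions, entropy is maximized at p=0.5 and decreases as p moves toward 0 or 1.

H(A) = H(0.94) = 0.3274 bits
H(B) = H(0.64) = 0.9427 bits

Distribution B (p=0.64) is closer to uniform (p=0.5), so it has higher entropy.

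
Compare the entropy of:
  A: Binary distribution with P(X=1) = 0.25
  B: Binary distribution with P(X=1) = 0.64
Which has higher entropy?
B

For binary distributions, entropy is maximized at p=0.5 and decreases as p moves toward 0 or 1.

H(A) = H(0.25) = 0.8113 bits
H(B) = H(0.64) = 0.9427 bits

Distribution B (p=0.64) is closer to uniform (p=0.5), so it has higher entropy.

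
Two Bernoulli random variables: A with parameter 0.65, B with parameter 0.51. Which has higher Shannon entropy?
B

For binary distributions, entropy is maximized at p=0.5 and decreases as p moves toward 0 or 1.

H(A) = H(0.65) = 0.9341 bits
H(B) = H(0.51) = 0.9997 bits

Distribution B (p=0.51) is closer to uniform (p=0.5), so it has higher entropy.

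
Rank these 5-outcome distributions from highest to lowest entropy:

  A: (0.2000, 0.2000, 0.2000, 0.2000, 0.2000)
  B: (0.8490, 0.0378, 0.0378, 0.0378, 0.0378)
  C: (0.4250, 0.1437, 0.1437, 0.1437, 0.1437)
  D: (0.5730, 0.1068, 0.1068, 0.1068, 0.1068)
A > C > D > B

Key insight: Entropy is maximized by uniform distributions and minimized by concentrated distributions.

Entropies:
  H(A) = 2.3219 bits
  H(B) = 0.9143 bits
  H(C) = 2.1337 bits
  H(D) = 1.8386 bits

Ranking: A > C > D > B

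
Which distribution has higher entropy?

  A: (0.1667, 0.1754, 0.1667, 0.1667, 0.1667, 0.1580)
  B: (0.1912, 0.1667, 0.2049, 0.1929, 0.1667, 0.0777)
A

Both distributions are close to uniform, making this a harder comparison.

H(A) = 2.5843 bits
H(B) = 2.5310 bits

The distribution closer to uniform has higher entropy.
Answer: A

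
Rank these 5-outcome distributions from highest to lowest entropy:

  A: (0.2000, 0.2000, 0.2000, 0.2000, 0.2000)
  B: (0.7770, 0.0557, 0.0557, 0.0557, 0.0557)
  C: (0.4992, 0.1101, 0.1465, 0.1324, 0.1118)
A > C > B

Key insight: Entropy is maximized by uniform distributions and minimized by concentrated distributions.

- Uniform distributions have maximum entropy log₂(5) = 2.3219 bits
- The more "peaked" or concentrated a distribution, the lower its entropy

Entropies:
  H(A) = 2.3219 bits
  H(B) = 1.2116 bits
  H(C) = 1.9964 bits

Ranking: A > C > B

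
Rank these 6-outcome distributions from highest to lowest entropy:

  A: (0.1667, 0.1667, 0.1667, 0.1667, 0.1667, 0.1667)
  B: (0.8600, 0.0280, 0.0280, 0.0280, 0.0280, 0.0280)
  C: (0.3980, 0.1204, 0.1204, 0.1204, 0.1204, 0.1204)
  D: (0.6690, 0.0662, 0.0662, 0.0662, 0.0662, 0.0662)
A > C > D > B

Key insight: Entropy is maximized by uniform distributions and minimized by concentrated distributions.

Entropies:
  H(A) = 2.5850 bits
  H(B) = 0.9093 bits
  H(C) = 2.3676 bits
  H(D) = 1.6845 bits

Ranking: A > C > D > B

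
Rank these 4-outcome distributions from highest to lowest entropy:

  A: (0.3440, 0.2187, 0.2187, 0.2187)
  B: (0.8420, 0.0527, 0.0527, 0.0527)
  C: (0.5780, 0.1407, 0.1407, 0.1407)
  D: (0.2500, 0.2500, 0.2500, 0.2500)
D > A > C > B

Key insight: Entropy is maximized by uniform distributions and minimized by concentrated distributions.

Entropies:
  H(A) = 1.9683 bits
  H(B) = 0.8799 bits
  H(C) = 1.6512 bits
  H(D) = 2.0000 bits

Ranking: D > A > C > B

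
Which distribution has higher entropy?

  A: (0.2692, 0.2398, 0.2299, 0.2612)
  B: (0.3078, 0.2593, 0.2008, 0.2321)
A

Both distributions are close to uniform, making this a harder comparison.

H(A) = 1.9971 bits
H(B) = 1.9823 bits

The distribution closer to uniform has higher entropy.
Answer: A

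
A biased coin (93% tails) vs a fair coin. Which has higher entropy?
Fair coin

The fair coin is uniform (p=0.5), maximizing binary entropy at 1 bit. The biased coin has H(0.93) ≈ 0.366 bits — its outcome is more predictable, so its entropy is lower.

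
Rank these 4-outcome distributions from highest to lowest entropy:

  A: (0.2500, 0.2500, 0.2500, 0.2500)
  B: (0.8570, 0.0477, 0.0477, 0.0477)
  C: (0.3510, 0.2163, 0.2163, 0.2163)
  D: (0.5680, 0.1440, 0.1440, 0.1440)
A > C > D > B

Key insight: Entropy is maximized by uniform distributions and minimized by concentrated distributions.

Entropies:
  H(A) = 2.0000 bits
  H(B) = 0.8187 bits
  H(C) = 1.9636 bits
  H(D) = 1.6713 bits

Ranking: A > C > D > B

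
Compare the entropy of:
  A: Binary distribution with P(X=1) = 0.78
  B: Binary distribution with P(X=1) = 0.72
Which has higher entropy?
B

For binary distributions, entropy is maximized at p=0.5 and decreases as p moves toward 0 or 1.

H(A) = H(0.78) = 0.7602 bits
H(B) = H(0.72) = 0.8555 bits

Distribution B (p=0.72) is closer to uniform (p=0.5), so it has higher entropy.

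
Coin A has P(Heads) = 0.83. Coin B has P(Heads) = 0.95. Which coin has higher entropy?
A

For binary distributions, entropy is maximized at p=0.5 and decreases as p moves toward 0 or 1.

H(A) = H(0.83) = 0.6577 bits
H(B) = H(0.95) = 0.2864 bits

Distribution A (p=0.83) is closer to uniform (p=0.5), so it has higher entropy.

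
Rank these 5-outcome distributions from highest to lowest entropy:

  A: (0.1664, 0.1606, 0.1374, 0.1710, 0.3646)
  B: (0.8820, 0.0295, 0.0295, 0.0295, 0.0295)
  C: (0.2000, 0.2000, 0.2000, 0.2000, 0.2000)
C > A > B

Key insight: Entropy is maximized by uniform distributions and minimized by concentrated distributions.

- Uniform distributions have maximum entropy log₂(5) = 2.3219 bits
- The more "peaked" or concentrated a distribution, the lower its entropy

Entropies:
  H(A) = 2.2141 bits
  H(B) = 0.7596 bits
  H(C) = 2.3219 bits

Ranking: C > A > B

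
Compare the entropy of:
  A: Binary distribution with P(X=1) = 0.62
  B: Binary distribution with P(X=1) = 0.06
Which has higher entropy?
A

For binary distributions, entropy is maximized at p=0.5 and decreases as p moves toward 0 or 1.

H(A) = H(0.62) = 0.9580 bits
H(B) = H(0.06) = 0.3274 bits

Distribution A (p=0.62) is closer to uniform (p=0.5), so it has higher entropy.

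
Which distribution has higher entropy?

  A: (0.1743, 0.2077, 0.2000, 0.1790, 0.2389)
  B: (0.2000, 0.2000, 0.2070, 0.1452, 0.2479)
A

Both distributions are close to uniform, making this a harder comparison.

H(A) = 2.3125 bits
H(B) = 2.3021 bits

The distribution closer to uniform has higher entropy.
Answer: A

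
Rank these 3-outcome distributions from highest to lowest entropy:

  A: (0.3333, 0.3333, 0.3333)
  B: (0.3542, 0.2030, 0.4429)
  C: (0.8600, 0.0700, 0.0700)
A > B > C

Key insight: Entropy is maximized by uniform distributions and minimized by concentrated distributions.

- Uniform distributions have maximum entropy log₂(3) = 1.5850 bits
- The more "peaked" or concentrated a distribution, the lower its entropy

Entropies:
  H(A) = 1.5850 bits
  H(B) = 1.5177 bits
  H(C) = 0.7242 bits

Ranking: A > B > C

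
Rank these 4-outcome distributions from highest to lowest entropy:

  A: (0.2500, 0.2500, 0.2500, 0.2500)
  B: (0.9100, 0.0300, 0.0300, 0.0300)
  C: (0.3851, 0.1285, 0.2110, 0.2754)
A > C > B

Key insight: Entropy is maximized by uniform distributions and minimized by concentrated distributions.

- Uniform distributions have maximum entropy log₂(4) = 2.0000 bits
- The more "peaked" or concentrated a distribution, the lower its entropy

Entropies:
  H(A) = 2.0000 bits
  H(B) = 0.5791 bits
  H(C) = 1.8964 bits

Ranking: A > C > B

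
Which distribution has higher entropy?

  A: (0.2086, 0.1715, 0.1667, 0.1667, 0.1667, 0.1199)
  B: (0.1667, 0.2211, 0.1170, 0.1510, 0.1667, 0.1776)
A

Both distributions are close to uniform, making this a harder comparison.

H(A) = 2.5673 bits
H(B) = 2.5598 bits

The distribution closer to uniform has higher entropy.
Answer: A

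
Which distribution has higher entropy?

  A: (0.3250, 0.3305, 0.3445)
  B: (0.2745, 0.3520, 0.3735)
A

Both distributions are close to uniform, making this a harder comparison.

H(A) = 1.5845 bits
H(B) = 1.5729 bits

The distribution closer to uniform has higher entropy.
Answer: A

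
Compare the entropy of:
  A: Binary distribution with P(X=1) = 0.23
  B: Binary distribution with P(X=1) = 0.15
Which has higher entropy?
A

For binary distributions, entropy is maximized at p=0.5 and decreases as p moves toward 0 or 1.

H(A) = H(0.23) = 0.7780 bits
H(B) = H(0.15) = 0.6098 bits

Distribution A (p=0.23) is closer to uniform (p=0.5), so it has higher entropy.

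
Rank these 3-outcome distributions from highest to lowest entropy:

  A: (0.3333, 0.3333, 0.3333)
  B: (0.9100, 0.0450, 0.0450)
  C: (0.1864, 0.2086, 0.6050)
A > C > B

Key insight: Entropy is maximized by uniform distributions and minimized by concentrated distributions.

- Uniform distributions have maximum entropy log₂(3) = 1.5850 bits
- The more "peaked" or concentrated a distribution, the lower its entropy

Entropies:
  H(A) = 1.5850 bits
  H(B) = 0.5265 bits
  H(C) = 1.3621 bits

Ranking: A > C > B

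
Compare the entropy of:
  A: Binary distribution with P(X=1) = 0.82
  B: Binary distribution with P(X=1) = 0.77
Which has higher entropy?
B

For binary distributions, entropy is maximized at p=0.5 and decreases as p moves toward 0 or 1.

H(A) = H(0.82) = 0.6801 bits
H(B) = H(0.77) = 0.7780 bits

Distribution B (p=0.77) is closer to uniform (p=0.5), so it has higher entropy.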